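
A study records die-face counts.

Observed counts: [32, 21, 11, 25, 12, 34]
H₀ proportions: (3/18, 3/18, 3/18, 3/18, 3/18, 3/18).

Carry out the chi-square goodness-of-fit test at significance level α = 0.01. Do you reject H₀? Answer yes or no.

n = 135; E_i = n·p_i = [22.50, 22.50, 22.50, 22.50, 22.50, 22.50]
χ² = (32−22.50)²/22.50 + (21−22.50)²/22.50 + (11−22.50)²/22.50 + (25−22.50)²/22.50 + (12−22.50)²/22.50 + (34−22.50)²/22.50 = 21.0444
df = 5
p-value (upper-tail) = 0.00079
At α=0.01: p < α → reject H₀

reject H₀: yes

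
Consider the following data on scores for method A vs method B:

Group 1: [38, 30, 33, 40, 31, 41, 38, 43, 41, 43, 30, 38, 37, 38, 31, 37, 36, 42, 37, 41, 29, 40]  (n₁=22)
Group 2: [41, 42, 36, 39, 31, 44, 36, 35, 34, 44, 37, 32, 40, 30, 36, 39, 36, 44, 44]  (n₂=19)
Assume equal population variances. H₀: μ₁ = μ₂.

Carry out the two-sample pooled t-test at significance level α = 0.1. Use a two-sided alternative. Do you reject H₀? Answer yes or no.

x̄₁=37.000, s₁=4.461, n₁=22
x̄₂=37.895, s₂=4.508, n₂=19
s_p² = [21·4.461² + 18·4.508²]/39 = 20.0972
SE = √(s_p²·(1/22+1/19)) = 1.4040
t = (37.000−37.895)/1.4040 = -0.6373
df = 39
p-value (two-sided) = 0.52767
At α=0.1: p ≥ α → fail to reject H₀

reject H₀: no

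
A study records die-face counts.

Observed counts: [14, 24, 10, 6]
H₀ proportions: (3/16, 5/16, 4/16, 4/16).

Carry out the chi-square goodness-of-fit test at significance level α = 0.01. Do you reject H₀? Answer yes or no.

n = 54; E_i = n·p_i = [10.12, 16.88, 13.50, 13.50]
χ² = (14−10.12)²/10.12 + (24−16.88)²/16.88 + (10−13.50)²/13.50 + (6−13.50)²/13.50 = 9.5654
df = 3
p-value (upper-tail) = 0.02265
At α=0.01: p ≥ α → fail to reject H₀

reject H₀: no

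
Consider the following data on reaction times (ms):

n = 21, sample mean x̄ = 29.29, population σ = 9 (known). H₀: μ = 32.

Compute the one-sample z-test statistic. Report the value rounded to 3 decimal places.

test statistic = -1.380

SE = σ/√n = 9/√21 = 1.9640
z = (x̄−μ₀)/SE = (29.29−32)/1.9640 = -1.3799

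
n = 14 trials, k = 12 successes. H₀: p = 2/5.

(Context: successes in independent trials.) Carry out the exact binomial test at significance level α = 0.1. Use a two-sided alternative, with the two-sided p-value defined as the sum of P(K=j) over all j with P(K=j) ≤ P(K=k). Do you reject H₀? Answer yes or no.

Exact binomial: n=14, k=12, p₀=2/5=0.4000
P(X=j) = C(n,j)·p₀^j·(1−p₀)^(n−j); p = Σ P(X=j) over j with P(X=j) ≤ P(X=12)
p-value (two-sided) = 0.00061
At α=0.1: p < α → reject H₀

reject H₀: yes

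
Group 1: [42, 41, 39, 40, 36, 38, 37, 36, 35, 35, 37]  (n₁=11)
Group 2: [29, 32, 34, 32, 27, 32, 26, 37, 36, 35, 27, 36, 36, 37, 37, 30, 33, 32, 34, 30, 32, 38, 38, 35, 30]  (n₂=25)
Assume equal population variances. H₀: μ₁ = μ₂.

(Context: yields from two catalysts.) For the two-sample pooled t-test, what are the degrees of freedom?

degrees of freedom = 34

df = n₁ + n₂ − 2 = 11 + 25 − 2 = 34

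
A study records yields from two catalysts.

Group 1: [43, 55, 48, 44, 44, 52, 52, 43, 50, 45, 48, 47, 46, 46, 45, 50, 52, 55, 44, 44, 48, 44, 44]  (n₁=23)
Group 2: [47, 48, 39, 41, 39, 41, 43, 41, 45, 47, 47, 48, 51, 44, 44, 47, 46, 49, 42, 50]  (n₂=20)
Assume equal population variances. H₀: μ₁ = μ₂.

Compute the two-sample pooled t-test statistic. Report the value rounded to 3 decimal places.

x̄₁=47.348, s₁=3.797, n₁=23
x̄₂=44.950, s₂=3.605, n₂=20
s_p² = [22·3.797² + 19·3.605²]/41 = 13.7602
SE = √(s_p²·(1/23+1/20)) = 1.1341
t = (47.348−44.950)/1.1341 = 2.1142
df = 41

test statistic = 2.114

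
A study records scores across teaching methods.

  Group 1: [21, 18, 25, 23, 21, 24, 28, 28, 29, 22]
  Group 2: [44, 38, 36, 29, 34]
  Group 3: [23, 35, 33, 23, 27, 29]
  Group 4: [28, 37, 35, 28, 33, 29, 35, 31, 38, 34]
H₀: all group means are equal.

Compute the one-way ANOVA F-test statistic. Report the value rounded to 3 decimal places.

Group means [23.90, 36.20, 28.33, 32.80], grand mean 29.613
SSB = Σnᵢ(x̄ᵢ−x̄)² = 654.722; SSW = ΣΣ(x−x̄ᵢ)² = 482.633
MSB = 654.722/3 = 218.2405; MSW = 482.633/27 = 17.8753
F = MSB/MSW = 12.2090
df = (3, 27)

test statistic = 12.209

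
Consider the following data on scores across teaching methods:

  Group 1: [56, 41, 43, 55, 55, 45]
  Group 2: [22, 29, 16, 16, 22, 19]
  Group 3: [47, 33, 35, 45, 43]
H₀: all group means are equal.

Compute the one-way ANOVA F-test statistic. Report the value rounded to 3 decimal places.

test statistic = 34.917

Group means [49.17, 20.67, 40.60], grand mean 36.588
SSB = Σnᵢ(x̄ᵢ−x̄)² = 2550.751; SSW = ΣΣ(x−x̄ᵢ)² = 511.367
MSB = 2550.751/2 = 1275.3755; MSW = 511.367/14 = 36.5262
F = MSB/MSW = 34.9167
df = (2, 14)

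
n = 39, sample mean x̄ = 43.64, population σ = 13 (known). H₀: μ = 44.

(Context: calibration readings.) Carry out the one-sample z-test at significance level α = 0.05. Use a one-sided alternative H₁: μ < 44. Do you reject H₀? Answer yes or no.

reject H₀: no

SE = σ/√n = 13/√39 = 2.0817
z = (x̄−μ₀)/SE = (43.64−44)/2.0817 = -0.1729
p-value (one-sided, H₁ less) = 0.43135
At α=0.05: p ≥ α → fail to reject H₀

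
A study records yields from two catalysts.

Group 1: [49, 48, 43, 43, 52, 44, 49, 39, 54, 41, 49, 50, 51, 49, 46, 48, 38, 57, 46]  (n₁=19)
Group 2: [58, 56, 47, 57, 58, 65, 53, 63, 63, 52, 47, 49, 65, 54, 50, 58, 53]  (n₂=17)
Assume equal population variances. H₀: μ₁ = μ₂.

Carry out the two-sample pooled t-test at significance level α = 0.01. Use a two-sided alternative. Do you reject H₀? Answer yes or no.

x̄₁=47.158, s₁=4.947, n₁=19
x̄₂=55.765, s₂=5.901, n₂=17
s_p² = [18·4.947² + 16·5.901²]/34 = 29.3407
SE = √(s_p²·(1/19+1/17)) = 1.8084
t = (47.158−55.765)/1.8084 = -4.7594
df = 34
p-value (two-sided) = 0.00004
At α=0.01: p < α → reject H₀

reject H₀: yes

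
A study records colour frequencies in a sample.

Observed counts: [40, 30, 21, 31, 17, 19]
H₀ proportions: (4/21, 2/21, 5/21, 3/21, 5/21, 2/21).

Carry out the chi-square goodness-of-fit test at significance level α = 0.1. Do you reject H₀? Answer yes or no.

reject H₀: yes

n = 158; E_i = n·p_i = [30.10, 15.05, 37.62, 22.57, 37.62, 15.05]
χ² = (40−30.10)²/30.10 + (30−15.05)²/15.05 + (21−37.62)²/37.62 + (31−22.57)²/22.57 + (17−37.62)²/37.62 + (19−15.05)²/15.05 = 40.9462
df = 5
p-value (upper-tail) = 0.00000
At α=0.1: p < α → reject H₀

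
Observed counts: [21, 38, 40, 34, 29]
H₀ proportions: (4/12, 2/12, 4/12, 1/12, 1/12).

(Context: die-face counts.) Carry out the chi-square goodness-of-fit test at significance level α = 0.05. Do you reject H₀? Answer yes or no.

n = 162; E_i = n·p_i = [54.00, 27.00, 54.00, 13.50, 13.50]
χ² = (21−54.00)²/54.00 + (38−27.00)²/27.00 + (40−54.00)²/54.00 + (34−13.50)²/13.50 + (29−13.50)²/13.50 = 77.2037
df = 4
p-value (upper-tail) = 0.00000
At α=0.05: p < α → reject H₀

reject H₀: yes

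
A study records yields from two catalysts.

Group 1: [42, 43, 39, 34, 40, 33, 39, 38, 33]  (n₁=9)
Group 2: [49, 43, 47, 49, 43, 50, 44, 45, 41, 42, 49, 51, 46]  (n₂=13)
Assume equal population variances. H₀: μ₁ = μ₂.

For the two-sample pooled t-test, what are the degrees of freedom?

df = n₁ + n₂ − 2 = 9 + 13 − 2 = 20

degrees of freedom = 20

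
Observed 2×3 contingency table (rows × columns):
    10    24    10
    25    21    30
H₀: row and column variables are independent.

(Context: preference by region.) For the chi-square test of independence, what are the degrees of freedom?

degrees of freedom = 2

df = (r−1)(c−1) = (2−1)·(3−1) = 2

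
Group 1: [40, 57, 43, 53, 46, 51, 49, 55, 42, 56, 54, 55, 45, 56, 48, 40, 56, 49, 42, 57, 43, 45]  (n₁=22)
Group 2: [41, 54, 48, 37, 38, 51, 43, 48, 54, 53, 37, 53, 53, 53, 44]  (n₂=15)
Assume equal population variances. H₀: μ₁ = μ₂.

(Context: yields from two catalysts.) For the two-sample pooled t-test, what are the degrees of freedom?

df = n₁ + n₂ − 2 = 22 + 15 − 2 = 35

degrees of freedom = 35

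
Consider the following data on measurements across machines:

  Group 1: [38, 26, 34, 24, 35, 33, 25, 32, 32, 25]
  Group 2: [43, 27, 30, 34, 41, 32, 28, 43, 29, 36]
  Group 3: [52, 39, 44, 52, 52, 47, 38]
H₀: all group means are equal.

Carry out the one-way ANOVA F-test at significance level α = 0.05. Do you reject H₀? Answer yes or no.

reject H₀: yes

Group means [30.40, 34.30, 46.29], grand mean 35.963
SSB = Σnᵢ(x̄ᵢ−x̄)² = 1083.034; SSW = ΣΣ(x−x̄ᵢ)² = 791.929
MSB = 1083.034/2 = 541.5172; MSW = 791.929/24 = 32.9970
F = MSB/MSW = 16.4111
df = (2, 24)
p-value (upper-tail) = 0.00003
At α=0.05: p < α → reject H₀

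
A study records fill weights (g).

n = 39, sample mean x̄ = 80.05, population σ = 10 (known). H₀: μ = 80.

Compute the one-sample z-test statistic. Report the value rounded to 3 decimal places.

SE = σ/√n = 10/√39 = 1.6013
z = (x̄−μ₀)/SE = (80.05−80)/1.6013 = 0.0312

test statistic = 0.031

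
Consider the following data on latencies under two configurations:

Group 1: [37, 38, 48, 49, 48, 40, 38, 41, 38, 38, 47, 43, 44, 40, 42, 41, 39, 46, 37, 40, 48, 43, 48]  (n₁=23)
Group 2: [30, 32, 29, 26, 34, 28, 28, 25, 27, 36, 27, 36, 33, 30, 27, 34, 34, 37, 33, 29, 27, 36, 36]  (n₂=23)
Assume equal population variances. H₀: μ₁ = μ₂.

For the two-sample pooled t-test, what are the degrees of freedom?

df = n₁ + n₂ − 2 = 23 + 23 − 2 = 44

degrees of freedom = 44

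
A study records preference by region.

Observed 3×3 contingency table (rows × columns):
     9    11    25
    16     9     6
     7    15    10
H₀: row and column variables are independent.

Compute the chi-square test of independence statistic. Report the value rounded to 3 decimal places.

test statistic = 17.046

Row totals [45, 31, 32], col totals [32, 35, 41], n=108
χ² = (9−13.33)²/13.33 + (11−14.58)²/14.58 + (25−17.08)²/17.08 + (16−9.19)²/9.19 + (9−10.05)²/10.05 + (6−11.77)²/11.77 + (7−9.48)²/9.48 + (15−10.37)²/10.37 + (10−12.15)²/12.15 = 17.0463
df = 4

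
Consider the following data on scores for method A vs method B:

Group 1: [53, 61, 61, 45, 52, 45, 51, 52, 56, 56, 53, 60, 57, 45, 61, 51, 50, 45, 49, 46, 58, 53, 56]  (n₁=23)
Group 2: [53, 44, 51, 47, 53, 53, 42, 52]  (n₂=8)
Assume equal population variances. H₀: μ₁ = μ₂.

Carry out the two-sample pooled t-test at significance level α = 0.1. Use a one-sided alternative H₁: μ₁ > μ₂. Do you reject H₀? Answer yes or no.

reject H₀: yes

x̄₁=52.870, s₁=5.430, n₁=23
x̄₂=49.375, s₂=4.438, n₂=8
s_p² = [22·5.430² + 7·4.438²]/29 = 27.1201
SE = √(s_p²·(1/23+1/8)) = 2.1376
t = (52.870−49.375)/2.1376 = 1.6348
df = 29
p-value (one-sided, H₁ greater) = 0.05645
At α=0.1: p < α → reject H₀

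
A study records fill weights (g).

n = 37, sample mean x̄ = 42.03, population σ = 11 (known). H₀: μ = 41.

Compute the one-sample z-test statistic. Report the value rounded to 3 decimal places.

SE = σ/√n = 11/√37 = 1.8084
z = (x̄−μ₀)/SE = (42.03−41)/1.8084 = 0.5696

test statistic = 0.570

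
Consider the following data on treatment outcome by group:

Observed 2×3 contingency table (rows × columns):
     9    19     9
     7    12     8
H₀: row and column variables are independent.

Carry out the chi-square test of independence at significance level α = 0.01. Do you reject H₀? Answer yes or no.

reject H₀: no

Row totals [37, 27], col totals [16, 31, 17], n=64
χ² = (9−9.25)²/9.25 + (19−17.92)²/17.92 + (9−9.83)²/9.83 + (7−6.75)²/6.75 + (12−13.08)²/13.08 + (8−7.17)²/7.17 = 0.3352
df = 2
p-value (upper-tail) = 0.84571
At α=0.01: p ≥ α → fail to reject H₀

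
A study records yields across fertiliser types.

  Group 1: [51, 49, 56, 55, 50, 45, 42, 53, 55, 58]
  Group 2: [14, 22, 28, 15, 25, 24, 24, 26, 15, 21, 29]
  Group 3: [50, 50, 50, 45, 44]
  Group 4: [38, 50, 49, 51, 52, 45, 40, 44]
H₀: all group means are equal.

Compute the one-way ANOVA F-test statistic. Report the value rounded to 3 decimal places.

Group means [51.40, 22.09, 47.80, 46.12], grand mean 40.147
SSB = Σnᵢ(x̄ᵢ−x̄)² = 5431.281; SSW = ΣΣ(x−x̄ᵢ)² = 738.984
MSB = 5431.281/3 = 1810.4269; MSW = 738.984/30 = 24.6328
F = MSB/MSW = 73.4966
df = (3, 30)

test statistic = 73.497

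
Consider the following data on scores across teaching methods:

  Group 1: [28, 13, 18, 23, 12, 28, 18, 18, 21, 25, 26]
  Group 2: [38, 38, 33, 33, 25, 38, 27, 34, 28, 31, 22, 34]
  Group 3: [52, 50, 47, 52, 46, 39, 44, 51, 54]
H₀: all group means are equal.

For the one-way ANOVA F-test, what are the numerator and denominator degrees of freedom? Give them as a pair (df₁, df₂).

degrees of freedom = [2, 29]

k = 3 groups, N = 32 total
df = (k−1, N−k) = (3−1, 32−3) = (2, 29)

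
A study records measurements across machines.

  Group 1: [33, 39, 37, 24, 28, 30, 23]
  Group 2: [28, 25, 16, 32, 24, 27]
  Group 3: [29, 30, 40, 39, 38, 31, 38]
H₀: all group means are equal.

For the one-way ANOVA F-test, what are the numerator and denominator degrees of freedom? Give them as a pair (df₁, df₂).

k = 3 groups, N = 20 total
df = (k−1, N−k) = (3−1, 20−3) = (2, 17)

degrees of freedom = [2, 17]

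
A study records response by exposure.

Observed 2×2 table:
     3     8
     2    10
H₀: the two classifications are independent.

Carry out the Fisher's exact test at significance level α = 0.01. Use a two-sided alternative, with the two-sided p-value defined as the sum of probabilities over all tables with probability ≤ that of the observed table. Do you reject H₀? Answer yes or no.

reject H₀: no

Margins: r₁=11, r₂=12, c₁=5, c₂=18, n=23
p_obs = C(11,3)·C(12,2)/C(23,5); sum pmf over tables with pmf ≤ p_obs
p-value (two-sided) = 0.64041
At α=0.01: p ≥ α → fail to reject H₀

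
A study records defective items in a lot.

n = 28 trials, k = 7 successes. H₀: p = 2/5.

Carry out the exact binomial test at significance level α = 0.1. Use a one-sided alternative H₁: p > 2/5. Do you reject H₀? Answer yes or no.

Exact binomial: n=28, k=7, p₀=2/5=0.4000
P(X≥7) from Σ C(n,i)·p₀^i·(1−p₀)^(n−i)
p-value (one-sided, H₁ greater) = 0.96855
At α=0.1: p ≥ α → fail to reject H₀

reject H₀: no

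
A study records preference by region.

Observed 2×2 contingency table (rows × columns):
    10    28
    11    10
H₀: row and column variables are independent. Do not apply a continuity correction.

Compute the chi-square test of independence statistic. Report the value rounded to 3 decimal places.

test statistic = 4.008

Row totals [38, 21], col totals [21, 38], n=59
χ² = (10−13.53)²/13.53 + (28−24.47)²/24.47 + (11−7.47)²/7.47 + (10−13.53)²/13.53 = 4.0084
df = 1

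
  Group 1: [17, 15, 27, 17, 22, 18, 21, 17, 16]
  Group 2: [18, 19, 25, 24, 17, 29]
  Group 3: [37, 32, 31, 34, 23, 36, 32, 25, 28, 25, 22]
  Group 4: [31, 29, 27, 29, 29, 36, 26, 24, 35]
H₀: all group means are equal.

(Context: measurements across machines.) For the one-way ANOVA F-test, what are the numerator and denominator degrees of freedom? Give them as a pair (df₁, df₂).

degrees of freedom = [3, 31]

k = 4 groups, N = 35 total
df = (k−1, N−k) = (4−1, 35−4) = (3, 31)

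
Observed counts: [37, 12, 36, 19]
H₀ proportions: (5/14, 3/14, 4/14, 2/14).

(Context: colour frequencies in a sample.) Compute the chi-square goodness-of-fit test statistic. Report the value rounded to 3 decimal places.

test statistic = 7.233

n = 104; E_i = n·p_i = [37.14, 22.29, 29.71, 14.86]
χ² = (37−37.14)²/37.14 + (12−22.29)²/22.29 + (36−29.71)²/29.71 + (19−14.86)²/14.86 = 7.2327
df = 3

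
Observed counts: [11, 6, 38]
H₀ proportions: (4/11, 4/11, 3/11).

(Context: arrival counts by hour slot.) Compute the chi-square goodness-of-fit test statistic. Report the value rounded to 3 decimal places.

n = 55; E_i = n·p_i = [20.00, 20.00, 15.00]
χ² = (11−20.00)²/20.00 + (6−20.00)²/20.00 + (38−15.00)²/15.00 = 49.1167
df = 2

test statistic = 49.117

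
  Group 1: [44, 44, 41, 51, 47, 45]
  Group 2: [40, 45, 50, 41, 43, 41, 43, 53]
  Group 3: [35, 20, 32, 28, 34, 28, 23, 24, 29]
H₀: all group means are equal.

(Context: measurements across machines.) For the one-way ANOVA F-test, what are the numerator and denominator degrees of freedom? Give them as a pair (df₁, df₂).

k = 3 groups, N = 23 total
df = (k−1, N−k) = (3−1, 23−3) = (2, 20)

degrees of freedom = [2, 20]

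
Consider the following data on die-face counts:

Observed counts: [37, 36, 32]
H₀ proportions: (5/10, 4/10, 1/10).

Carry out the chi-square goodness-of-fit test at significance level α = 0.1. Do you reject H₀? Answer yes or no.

reject H₀: yes

n = 105; E_i = n·p_i = [52.50, 42.00, 10.50]
χ² = (37−52.50)²/52.50 + (36−42.00)²/42.00 + (32−10.50)²/10.50 = 49.4571
df = 2
p-value (upper-tail) = 0.00000
At α=0.1: p < α → reject H₀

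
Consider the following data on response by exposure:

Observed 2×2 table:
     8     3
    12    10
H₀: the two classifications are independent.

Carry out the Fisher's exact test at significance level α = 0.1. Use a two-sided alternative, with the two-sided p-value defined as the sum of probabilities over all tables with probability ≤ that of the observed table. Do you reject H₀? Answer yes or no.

reject H₀: no

Margins: r₁=11, r₂=22, c₁=20, c₂=13, n=33
p_obs = C(11,8)·C(22,12)/C(33,20); sum pmf over tables with pmf ≤ p_obs
p-value (two-sided) = 0.45586
At α=0.1: p ≥ α → fail to reject H₀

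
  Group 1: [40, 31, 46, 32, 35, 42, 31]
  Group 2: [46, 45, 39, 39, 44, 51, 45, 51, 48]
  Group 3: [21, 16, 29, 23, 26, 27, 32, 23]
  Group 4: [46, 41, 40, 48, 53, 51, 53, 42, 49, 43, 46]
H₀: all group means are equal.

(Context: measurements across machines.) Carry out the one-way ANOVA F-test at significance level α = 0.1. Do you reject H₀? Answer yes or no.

Group means [36.71, 45.33, 24.62, 46.55], grand mean 39.257
SSB = Σnᵢ(x̄ᵢ−x̄)² = 2674.655; SSW = ΣΣ(x−x̄ᵢ)² = 762.031
MSB = 2674.655/3 = 891.5516; MSW = 762.031/31 = 24.5816
F = MSB/MSW = 36.2690
df = (3, 31)
p-value (upper-tail) = 0.00000
At α=0.1: p < α → reject H₀

reject H₀: yes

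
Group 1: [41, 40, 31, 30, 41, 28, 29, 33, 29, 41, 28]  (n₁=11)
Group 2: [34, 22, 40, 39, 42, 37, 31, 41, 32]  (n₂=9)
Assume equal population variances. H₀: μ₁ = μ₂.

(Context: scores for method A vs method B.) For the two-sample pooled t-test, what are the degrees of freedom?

degrees of freedom = 18

df = n₁ + n₂ − 2 = 11 + 9 − 2 = 18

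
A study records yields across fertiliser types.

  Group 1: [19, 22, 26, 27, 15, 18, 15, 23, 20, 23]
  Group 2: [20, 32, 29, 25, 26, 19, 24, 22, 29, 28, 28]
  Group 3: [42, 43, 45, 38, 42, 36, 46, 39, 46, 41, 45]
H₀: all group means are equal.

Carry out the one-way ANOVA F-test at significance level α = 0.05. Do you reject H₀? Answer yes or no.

reject H₀: yes

Group means [20.80, 25.64, 42.09], grand mean 29.781
SSB = Σnᵢ(x̄ᵢ−x̄)² = 2662.414; SSW = ΣΣ(x−x̄ᵢ)² = 435.055
MSB = 2662.414/2 = 1331.2071; MSW = 435.055/29 = 15.0019
F = MSB/MSW = 88.7360
df = (2, 29)
p-value (upper-tail) = 0.00000
At α=0.05: p < α → reject H₀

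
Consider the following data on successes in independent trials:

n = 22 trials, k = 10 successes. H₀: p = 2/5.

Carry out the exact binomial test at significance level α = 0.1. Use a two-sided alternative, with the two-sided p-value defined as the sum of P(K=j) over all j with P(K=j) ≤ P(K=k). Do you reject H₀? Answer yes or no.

Exact binomial: n=22, k=10, p₀=2/5=0.4000
P(X=j) = C(n,j)·p₀^j·(1−p₀)^(n−j); p = Σ P(X=j) over j with P(X=j) ≤ P(X=10)
p-value (two-sided) = 0.66547
At α=0.1: p ≥ α → fail to reject H₀

reject H₀: no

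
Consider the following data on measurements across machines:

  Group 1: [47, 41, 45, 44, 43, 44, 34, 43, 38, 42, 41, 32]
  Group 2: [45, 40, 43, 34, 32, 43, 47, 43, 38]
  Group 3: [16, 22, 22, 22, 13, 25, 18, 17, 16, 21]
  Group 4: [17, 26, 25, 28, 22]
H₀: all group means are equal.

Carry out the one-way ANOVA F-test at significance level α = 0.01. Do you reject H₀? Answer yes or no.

reject H₀: yes

Group means [41.17, 40.56, 19.20, 23.60], grand mean 32.472
SSB = Σnᵢ(x̄ᵢ−x̄)² = 3650.283; SSW = ΣΣ(x−x̄ᵢ)² = 618.689
MSB = 3650.283/3 = 1216.7611; MSW = 618.689/32 = 19.3340
F = MSB/MSW = 62.9337
df = (3, 32)
p-value (upper-tail) = 0.00000
At α=0.01: p < α → reject H₀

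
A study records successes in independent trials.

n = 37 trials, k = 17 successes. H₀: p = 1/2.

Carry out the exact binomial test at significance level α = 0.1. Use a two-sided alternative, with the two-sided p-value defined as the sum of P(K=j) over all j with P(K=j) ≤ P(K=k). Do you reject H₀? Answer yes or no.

reject H₀: no

Exact binomial: n=37, k=17, p₀=1/2=0.5000
P(X=j) = C(n,j)·p₀^j·(1−p₀)^(n−j); p = Σ P(X=j) over j with P(X=j) ≤ P(X=17)
p-value (two-sided) = 0.74283
At α=0.1: p ≥ α → fail to reject H₀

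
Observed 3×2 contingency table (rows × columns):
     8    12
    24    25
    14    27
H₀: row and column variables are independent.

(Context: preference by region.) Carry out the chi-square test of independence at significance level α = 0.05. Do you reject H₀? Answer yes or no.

Row totals [20, 49, 41], col totals [46, 64], n=110
χ² = (8−8.36)²/8.36 + (12−11.64)²/11.64 + (24−20.49)²/20.49 + (25−28.51)²/28.51 + (14−17.15)²/17.15 + (27−23.85)²/23.85 = 2.0518
df = 2
p-value (upper-tail) = 0.35847
At α=0.05: p ≥ α → fail to reject H₀

reject H₀: no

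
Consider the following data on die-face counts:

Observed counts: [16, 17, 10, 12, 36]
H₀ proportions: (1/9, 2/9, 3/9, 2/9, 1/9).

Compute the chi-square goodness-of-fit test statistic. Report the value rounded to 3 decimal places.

n = 91; E_i = n·p_i = [10.11, 20.22, 30.33, 20.22, 10.11]
χ² = (16−10.11)²/10.11 + (17−20.22)²/20.22 + (10−30.33)²/30.33 + (12−20.22)²/20.22 + (36−10.11)²/10.11 = 87.2033
df = 4

test statistic = 87.203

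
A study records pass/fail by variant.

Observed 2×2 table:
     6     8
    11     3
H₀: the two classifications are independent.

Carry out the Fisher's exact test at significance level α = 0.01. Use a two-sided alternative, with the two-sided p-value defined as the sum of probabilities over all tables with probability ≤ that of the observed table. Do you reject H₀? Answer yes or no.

reject H₀: no

Margins: r₁=14, r₂=14, c₁=17, c₂=11, n=28
p_obs = C(14,6)·C(14,11)/C(28,17); sum pmf over tables with pmf ≤ p_obs
p-value (two-sided) = 0.12011
At α=0.01: p ≥ α → fail to reject H₀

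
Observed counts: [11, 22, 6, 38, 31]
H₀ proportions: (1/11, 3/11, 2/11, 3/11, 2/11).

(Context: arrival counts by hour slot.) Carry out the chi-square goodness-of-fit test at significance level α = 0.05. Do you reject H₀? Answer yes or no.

reject H₀: yes

n = 108; E_i = n·p_i = [9.82, 29.45, 19.64, 29.45, 19.64]
χ² = (11−9.82)²/9.82 + (22−29.45)²/29.45 + (6−19.64)²/19.64 + (38−29.45)²/29.45 + (31−19.64)²/19.64 = 20.5540
df = 4
p-value (upper-tail) = 0.00039
At α=0.05: p < α → reject H₀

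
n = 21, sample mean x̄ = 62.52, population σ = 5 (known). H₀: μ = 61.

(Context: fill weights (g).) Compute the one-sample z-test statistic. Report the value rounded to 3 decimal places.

test statistic = 1.393

SE = σ/√n = 5/√21 = 1.0911
z = (x̄−μ₀)/SE = (62.52−61)/1.0911 = 1.3931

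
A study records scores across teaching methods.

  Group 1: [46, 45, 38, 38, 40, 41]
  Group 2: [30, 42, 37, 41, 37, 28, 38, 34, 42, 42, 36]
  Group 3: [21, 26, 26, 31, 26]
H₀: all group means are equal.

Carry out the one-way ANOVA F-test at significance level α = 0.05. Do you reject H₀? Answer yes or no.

reject H₀: yes

Group means [41.33, 37.00, 26.00], grand mean 35.682
SSB = Σnᵢ(x̄ᵢ−x̄)² = 679.439; SSW = ΣΣ(x−x̄ᵢ)² = 341.333
MSB = 679.439/2 = 339.7197; MSW = 341.333/19 = 17.9649
F = MSB/MSW = 18.9102
df = (2, 19)
p-value (upper-tail) = 0.00003
At α=0.05: p < α → reject H₀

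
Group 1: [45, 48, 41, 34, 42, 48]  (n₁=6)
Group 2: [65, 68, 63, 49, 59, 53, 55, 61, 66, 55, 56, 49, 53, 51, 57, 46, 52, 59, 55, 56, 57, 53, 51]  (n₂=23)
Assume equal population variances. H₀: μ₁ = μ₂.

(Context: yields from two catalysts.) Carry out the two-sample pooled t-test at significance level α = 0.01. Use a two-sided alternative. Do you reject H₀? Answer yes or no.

x̄₁=43.000, s₁=5.292, n₁=6
x̄₂=56.043, s₂=5.693, n₂=23
s_p² = [5·5.292² + 22·5.693²]/27 = 31.5910
SE = √(s_p²·(1/6+1/23)) = 2.5766
t = (43.000−56.043)/2.5766 = -5.0624
df = 27
p-value (two-sided) = 0.00003
At α=0.01: p < α → reject H₀

reject H₀: yes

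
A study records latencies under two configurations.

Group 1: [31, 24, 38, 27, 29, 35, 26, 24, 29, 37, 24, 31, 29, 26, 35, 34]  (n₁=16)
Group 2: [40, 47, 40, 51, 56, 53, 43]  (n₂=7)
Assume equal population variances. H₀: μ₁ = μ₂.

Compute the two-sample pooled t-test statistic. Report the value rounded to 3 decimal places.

test statistic = -7.226

x̄₁=29.938, s₁=4.711, n₁=16
x̄₂=47.143, s₂=6.414, n₂=7
s_p² = [15·4.711² + 6·6.414²]/21 = 27.6093
SE = √(s_p²·(1/16+1/7)) = 2.3811
t = (29.938−47.143)/2.3811 = -7.2257
df = 21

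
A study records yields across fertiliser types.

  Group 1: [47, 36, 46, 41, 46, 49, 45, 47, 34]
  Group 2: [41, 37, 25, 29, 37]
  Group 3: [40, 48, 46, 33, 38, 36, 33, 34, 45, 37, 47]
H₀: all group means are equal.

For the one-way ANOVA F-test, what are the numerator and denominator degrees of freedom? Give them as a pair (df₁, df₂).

degrees of freedom = [2, 22]

k = 3 groups, N = 25 total
df = (k−1, N−k) = (3−1, 25−3) = (2, 22)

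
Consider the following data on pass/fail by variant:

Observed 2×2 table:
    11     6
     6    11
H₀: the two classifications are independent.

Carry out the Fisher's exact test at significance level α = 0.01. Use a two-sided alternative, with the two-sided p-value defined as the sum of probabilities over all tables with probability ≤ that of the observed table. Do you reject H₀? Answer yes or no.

reject H₀: no

Margins: r₁=17, r₂=17, c₁=17, c₂=17, n=34
p_obs = C(17,11)·C(17,6)/C(34,17); sum pmf over tables with pmf ≤ p_obs
p-value (two-sided) = 0.16935
At α=0.01: p ≥ α → fail to reject H₀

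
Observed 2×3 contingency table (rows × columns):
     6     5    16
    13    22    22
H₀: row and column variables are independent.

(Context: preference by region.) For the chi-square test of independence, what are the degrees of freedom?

df = (r−1)(c−1) = (2−1)·(3−1) = 2

degrees of freedom = 2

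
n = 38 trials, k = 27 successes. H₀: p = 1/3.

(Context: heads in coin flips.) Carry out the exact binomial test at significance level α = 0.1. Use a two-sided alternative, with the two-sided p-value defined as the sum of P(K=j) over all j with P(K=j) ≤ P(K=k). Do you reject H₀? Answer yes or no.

reject H₀: yes

Exact binomial: n=38, k=27, p₀=1/3=0.3333
P(X=j) = C(n,j)·p₀^j·(1−p₀)^(n−j); p = Σ P(X=j) over j with P(X=j) ≤ P(X=27)
p-value (two-sided) = 0.00000
At α=0.1: p < α → reject H₀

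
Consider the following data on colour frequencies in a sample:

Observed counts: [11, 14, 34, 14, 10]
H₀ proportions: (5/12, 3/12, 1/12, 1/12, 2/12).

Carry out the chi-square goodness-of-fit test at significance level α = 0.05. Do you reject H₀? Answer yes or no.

n = 83; E_i = n·p_i = [34.58, 20.75, 6.92, 6.92, 13.83]
χ² = (11−34.58)²/34.58 + (14−20.75)²/20.75 + (34−6.92)²/6.92 + (14−6.92)²/6.92 + (10−13.83)²/13.83 = 132.6434
df = 4
p-value (upper-tail) = 0.00000
At α=0.05: p < α → reject H₀

reject H₀: yes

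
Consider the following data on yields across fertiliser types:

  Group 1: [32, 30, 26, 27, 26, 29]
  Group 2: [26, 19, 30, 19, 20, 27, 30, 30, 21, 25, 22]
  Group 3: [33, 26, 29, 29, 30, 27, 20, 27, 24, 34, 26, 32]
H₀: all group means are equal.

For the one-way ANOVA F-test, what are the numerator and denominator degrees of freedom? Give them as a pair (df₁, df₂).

k = 3 groups, N = 29 total
df = (k−1, N−k) = (3−1, 29−3) = (2, 26)

degrees of freedom = [2, 26]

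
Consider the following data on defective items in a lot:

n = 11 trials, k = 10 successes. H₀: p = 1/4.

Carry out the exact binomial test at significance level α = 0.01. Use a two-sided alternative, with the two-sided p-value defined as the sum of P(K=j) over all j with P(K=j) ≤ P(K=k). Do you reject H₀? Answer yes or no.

reject H₀: yes

Exact binomial: n=11, k=10, p₀=1/4=0.2500
P(X=j) = C(n,j)·p₀^j·(1−p₀)^(n−j); p = Σ P(X=j) over j with P(X=j) ≤ P(X=10)
p-value (two-sided) = 0.00001
At α=0.01: p < α → reject H₀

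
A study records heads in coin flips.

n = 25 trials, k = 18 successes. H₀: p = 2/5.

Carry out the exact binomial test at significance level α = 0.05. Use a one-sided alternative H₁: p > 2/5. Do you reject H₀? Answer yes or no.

Exact binomial: n=25, k=18, p₀=2/5=0.4000
P(X≥18) from Σ C(n,i)·p₀^i·(1−p₀)^(n−i)
p-value (one-sided, H₁ greater) = 0.00121
At α=0.05: p < α → reject H₀

reject H₀: yes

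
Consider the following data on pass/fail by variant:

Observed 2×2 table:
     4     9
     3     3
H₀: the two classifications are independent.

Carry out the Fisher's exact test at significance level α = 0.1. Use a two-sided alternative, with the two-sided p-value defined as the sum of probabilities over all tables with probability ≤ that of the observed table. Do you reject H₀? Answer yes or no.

reject H₀: no

Margins: r₁=13, r₂=6, c₁=7, c₂=12, n=19
p_obs = C(13,4)·C(6,3)/C(19,7); sum pmf over tables with pmf ≤ p_obs
p-value (two-sided) = 0.61687
At α=0.1: p ≥ α → fail to reject H₀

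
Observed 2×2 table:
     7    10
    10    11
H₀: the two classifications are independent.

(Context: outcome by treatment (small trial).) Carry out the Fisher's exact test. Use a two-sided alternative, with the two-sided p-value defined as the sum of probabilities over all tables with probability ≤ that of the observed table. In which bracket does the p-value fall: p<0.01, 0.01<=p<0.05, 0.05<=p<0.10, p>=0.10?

p-value bracket: p>=0.10

Margins: r₁=17, r₂=21, c₁=17, c₂=21, n=38
p_obs = C(17,7)·C(21,10)/C(38,17); sum pmf over tables with pmf ≤ p_obs
p-value (two-sided) = 0.75173
→ bracket: p>=0.10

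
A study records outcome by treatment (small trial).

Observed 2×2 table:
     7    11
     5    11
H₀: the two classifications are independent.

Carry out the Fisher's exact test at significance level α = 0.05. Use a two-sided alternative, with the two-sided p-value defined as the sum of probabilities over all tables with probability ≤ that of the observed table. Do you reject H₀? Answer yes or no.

reject H₀: no

Margins: r₁=18, r₂=16, c₁=12, c₂=22, n=34
p_obs = C(18,7)·C(16,5)/C(34,12); sum pmf over tables with pmf ≤ p_obs
p-value (two-sided) = 0.72890
At α=0.05: p ≥ α → fail to reject H₀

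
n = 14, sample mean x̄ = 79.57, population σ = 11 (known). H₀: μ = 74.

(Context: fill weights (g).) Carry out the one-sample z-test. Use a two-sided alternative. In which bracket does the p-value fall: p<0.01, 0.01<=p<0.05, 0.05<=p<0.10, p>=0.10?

SE = σ/√n = 11/√14 = 2.9399
z = (x̄−μ₀)/SE = (79.57−74)/2.9399 = 1.8946
p-value (two-sided) = 0.05814
→ bracket: 0.05<=p<0.10

p-value bracket: 0.05<=p<0.10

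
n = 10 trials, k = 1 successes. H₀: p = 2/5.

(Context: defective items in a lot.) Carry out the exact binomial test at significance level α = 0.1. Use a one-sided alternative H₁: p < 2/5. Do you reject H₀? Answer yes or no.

Exact binomial: n=10, k=1, p₀=2/5=0.4000
P(X≤1) from Σ C(n,i)·p₀^i·(1−p₀)^(n−i)
p-value (one-sided, H₁ less) = 0.04636
At α=0.1: p < α → reject H₀

reject H₀: yes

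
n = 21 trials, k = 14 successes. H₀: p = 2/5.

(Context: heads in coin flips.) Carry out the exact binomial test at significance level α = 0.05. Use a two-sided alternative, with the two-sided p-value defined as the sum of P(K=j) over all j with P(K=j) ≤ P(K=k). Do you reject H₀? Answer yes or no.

Exact binomial: n=21, k=14, p₀=2/5=0.4000
P(X=j) = C(n,j)·p₀^j·(1−p₀)^(n−j); p = Σ P(X=j) over j with P(X=j) ≤ P(X=14)
p-value (two-sided) = 0.02331
At α=0.05: p < α → reject H₀

reject H₀: yes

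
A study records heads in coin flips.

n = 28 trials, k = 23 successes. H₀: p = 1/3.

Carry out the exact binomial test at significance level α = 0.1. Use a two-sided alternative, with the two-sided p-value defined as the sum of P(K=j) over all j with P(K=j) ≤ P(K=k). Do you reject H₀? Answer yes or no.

reject H₀: yes

Exact binomial: n=28, k=23, p₀=1/3=0.3333
P(X=j) = C(n,j)·p₀^j·(1−p₀)^(n−j); p = Σ P(X=j) over j with P(X=j) ≤ P(X=23)
p-value (two-sided) = 0.00000
At α=0.1: p < α → reject H₀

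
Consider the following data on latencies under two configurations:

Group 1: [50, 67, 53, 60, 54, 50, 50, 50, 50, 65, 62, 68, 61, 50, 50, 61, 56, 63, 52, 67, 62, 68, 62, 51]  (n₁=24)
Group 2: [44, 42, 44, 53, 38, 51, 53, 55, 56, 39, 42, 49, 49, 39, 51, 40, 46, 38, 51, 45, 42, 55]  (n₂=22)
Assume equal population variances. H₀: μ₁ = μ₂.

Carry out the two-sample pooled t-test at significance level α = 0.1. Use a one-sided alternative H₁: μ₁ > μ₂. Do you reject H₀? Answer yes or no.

x̄₁=57.583, s₁=6.852, n₁=24
x̄₂=46.455, s₂=6.045, n₂=22
s_p² = [23·6.852² + 21·6.045²]/44 = 41.9838
SE = √(s_p²·(1/24+1/22)) = 1.9125
t = (57.583−46.455)/1.9125 = 5.8190
df = 44
p-value (one-sided, H₁ greater) = 0.00000
At α=0.1: p < α → reject H₀

reject H₀: yes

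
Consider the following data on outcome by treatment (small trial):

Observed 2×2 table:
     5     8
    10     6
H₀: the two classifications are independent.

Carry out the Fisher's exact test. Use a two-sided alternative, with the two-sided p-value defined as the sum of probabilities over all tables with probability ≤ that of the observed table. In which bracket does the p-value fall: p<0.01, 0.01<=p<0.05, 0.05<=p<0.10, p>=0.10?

Margins: r₁=13, r₂=16, c₁=15, c₂=14, n=29
p_obs = C(13,5)·C(16,10)/C(29,15); sum pmf over tables with pmf ≤ p_obs
p-value (two-sided) = 0.27230
→ bracket: p>=0.10

p-value bracket: p>=0.10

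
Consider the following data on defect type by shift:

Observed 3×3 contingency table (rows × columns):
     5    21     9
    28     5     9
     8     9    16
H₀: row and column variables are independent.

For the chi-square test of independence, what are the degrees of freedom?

df = (r−1)(c−1) = (3−1)·(3−1) = 4

degrees of freedom = 4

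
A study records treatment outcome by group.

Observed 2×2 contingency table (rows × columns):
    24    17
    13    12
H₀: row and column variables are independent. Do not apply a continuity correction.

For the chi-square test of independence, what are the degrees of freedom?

degrees of freedom = 1

df = (r−1)(c−1) = (2−1)·(2−1) = 1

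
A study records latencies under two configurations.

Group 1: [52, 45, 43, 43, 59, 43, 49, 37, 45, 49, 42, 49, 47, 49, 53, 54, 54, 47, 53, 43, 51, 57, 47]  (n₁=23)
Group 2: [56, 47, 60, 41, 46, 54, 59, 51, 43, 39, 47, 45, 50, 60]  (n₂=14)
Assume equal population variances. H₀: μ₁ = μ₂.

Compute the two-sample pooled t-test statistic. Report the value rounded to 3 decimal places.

test statistic = -0.760

x̄₁=48.304, s₁=5.346, n₁=23
x̄₂=49.857, s₂=7.037, n₂=14
s_p² = [22·5.346² + 13·7.037²]/35 = 36.3595
SE = √(s_p²·(1/23+1/14)) = 2.0440
t = (48.304−49.857)/2.0440 = -0.7597
df = 35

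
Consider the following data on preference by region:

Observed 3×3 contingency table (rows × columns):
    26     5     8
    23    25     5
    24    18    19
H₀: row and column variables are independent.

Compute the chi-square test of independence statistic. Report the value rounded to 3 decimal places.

test statistic = 18.998

Row totals [39, 53, 61], col totals [73, 48, 32], n=153
χ² = (26−18.61)²/18.61 + (5−12.24)²/12.24 + (8−8.16)²/8.16 + (23−25.29)²/25.29 + (25−16.63)²/16.63 + (5−11.08)²/11.08 + (24−29.10)²/29.10 + (18−19.14)²/19.14 + (19−12.76)²/12.76 = 18.9979
df = 4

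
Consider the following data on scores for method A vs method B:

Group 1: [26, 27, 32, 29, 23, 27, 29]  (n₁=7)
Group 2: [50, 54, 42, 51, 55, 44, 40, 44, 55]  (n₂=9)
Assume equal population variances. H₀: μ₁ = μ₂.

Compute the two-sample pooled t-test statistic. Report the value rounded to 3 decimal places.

test statistic = -8.541

x̄₁=27.571, s₁=2.820, n₁=7
x̄₂=48.333, s₂=5.895, n₂=9
s_p² = [6·2.820² + 8·5.895²]/14 = 23.2653
SE = √(s_p²·(1/7+1/9)) = 2.4308
t = (27.571−48.333)/2.4308 = -8.5413
df = 14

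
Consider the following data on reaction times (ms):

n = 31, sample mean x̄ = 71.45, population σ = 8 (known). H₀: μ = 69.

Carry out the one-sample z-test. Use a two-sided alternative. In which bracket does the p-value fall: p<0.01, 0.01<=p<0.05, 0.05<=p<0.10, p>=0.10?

p-value bracket: 0.05<=p<0.10

SE = σ/√n = 8/√31 = 1.4368
z = (x̄−μ₀)/SE = (71.45−69)/1.4368 = 1.7051
p-value (two-sided) = 0.08817
→ bracket: 0.05<=p<0.10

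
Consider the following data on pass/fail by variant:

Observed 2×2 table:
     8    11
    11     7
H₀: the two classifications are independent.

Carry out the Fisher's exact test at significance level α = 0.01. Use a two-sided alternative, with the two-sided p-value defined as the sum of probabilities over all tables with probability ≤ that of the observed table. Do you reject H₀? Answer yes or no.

Margins: r₁=19, r₂=18, c₁=19, c₂=18, n=37
p_obs = C(19,8)·C(18,11)/C(37,19); sum pmf over tables with pmf ≤ p_obs
p-value (two-sided) = 0.32998
At α=0.01: p ≥ α → fail to reject H₀

reject H₀: no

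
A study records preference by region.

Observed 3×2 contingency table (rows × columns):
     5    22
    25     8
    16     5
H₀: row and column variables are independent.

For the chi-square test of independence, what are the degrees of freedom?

df = (r−1)(c−1) = (3−1)·(2−1) = 2

degrees of freedom = 2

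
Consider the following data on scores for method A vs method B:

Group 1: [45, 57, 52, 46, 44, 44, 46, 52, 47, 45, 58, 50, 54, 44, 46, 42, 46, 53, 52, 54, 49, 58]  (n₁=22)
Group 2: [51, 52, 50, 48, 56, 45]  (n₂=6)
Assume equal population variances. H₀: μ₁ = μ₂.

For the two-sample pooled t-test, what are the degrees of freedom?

degrees of freedom = 26

df = n₁ + n₂ − 2 = 22 + 6 − 2 = 26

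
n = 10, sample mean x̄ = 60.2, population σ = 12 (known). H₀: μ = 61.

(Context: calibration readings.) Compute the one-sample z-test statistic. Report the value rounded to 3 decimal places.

test statistic = -0.211

SE = σ/√n = 12/√10 = 3.7947
z = (x̄−μ₀)/SE = (60.2−61)/3.7947 = -0.2108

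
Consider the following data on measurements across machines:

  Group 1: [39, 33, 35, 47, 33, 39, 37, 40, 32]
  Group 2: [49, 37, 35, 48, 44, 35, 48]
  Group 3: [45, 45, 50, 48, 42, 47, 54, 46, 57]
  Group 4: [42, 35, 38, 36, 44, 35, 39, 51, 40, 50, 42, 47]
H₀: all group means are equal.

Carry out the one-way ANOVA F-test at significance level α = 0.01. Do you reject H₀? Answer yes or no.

reject H₀: yes

Group means [37.22, 42.29, 48.22, 41.58], grand mean 42.270
SSB = Σnᵢ(x̄ᵢ−x̄)² = 553.841; SSW = ΣΣ(x−x̄ᵢ)² = 939.456
MSB = 553.841/3 = 184.6136; MSW = 939.456/33 = 28.4684
F = MSB/MSW = 6.4849
df = (3, 33)
p-value (upper-tail) = 0.00143
At α=0.01: p < α → reject H₀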